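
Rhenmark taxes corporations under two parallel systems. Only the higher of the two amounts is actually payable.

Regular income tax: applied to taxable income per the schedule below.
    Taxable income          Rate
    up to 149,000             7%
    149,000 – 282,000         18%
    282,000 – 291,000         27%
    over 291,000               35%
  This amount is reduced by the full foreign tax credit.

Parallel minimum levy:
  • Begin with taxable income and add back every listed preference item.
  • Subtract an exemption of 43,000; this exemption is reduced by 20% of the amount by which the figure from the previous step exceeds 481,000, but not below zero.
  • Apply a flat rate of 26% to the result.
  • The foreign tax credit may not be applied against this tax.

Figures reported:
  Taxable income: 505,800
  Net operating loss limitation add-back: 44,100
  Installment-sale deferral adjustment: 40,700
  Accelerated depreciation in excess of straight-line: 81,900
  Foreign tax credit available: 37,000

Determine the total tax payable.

173,628

Regular income tax:
  149,000 × 7% = 10,430
  133,000 × 18% = 23,940
  9,000 × 27% = 2,430
  214,800 × 35% = 75,180
  → 111,980
  Less foreign tax credit 37,000 → 74,980

Parallel minimum levy:
  Adjusted income: 505,800 + 44,100 + 40,700 + 81,900 = 672,500
  Exemption: 43,000 − 20% × (672,500 − 481,000) = 43,000 − 38,300 = 4,700
  Base: 672,500 − 4,700 = 667,800
  667,800 × 26% = 173,628

173,628 > 74,980, so the parallel minimum levy is the binding amount.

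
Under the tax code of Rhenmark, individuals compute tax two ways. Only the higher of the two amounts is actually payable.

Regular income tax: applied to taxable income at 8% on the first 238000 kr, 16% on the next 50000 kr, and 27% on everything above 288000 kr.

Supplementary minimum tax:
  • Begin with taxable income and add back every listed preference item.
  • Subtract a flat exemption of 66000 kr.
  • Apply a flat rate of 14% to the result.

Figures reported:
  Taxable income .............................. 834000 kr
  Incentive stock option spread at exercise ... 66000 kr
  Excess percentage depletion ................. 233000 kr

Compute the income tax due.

Regular income tax:
  238000 kr × 8% = 19040 kr
  50000 kr × 16% = 8000 kr
  546000 kr × 27% = 147420 kr
  → 174460 kr

Supplementary minimum tax:
  Adjusted income: 834000 kr + 66000 kr + 233000 kr = 1133000 kr
  Less exemption 66000 kr → base 1067000 kr
  1067000 kr × 14% = 149380 kr

174460 kr > 149380 kr, so the regular income tax governs.

174460 kr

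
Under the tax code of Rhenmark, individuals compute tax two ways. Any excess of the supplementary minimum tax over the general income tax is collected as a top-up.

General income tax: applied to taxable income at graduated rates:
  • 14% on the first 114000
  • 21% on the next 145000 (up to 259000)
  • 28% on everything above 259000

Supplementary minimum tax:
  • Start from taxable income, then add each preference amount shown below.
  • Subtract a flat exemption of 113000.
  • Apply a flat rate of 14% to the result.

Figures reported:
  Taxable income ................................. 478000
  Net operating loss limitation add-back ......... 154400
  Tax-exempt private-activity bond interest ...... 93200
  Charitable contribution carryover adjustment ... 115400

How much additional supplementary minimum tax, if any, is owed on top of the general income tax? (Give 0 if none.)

General income tax:
  114000 × 14% = 15960
  145000 × 21% = 30450
  219000 × 28% = 61320
  → 107730

Supplementary minimum tax:
  Adjusted income: 478000 + 154400 + 93200 + 115400 = 841000
  Less exemption 113000 → base 728000
  728000 × 14% = 101920

101920 ≤ 107730, so no add-on is due.

0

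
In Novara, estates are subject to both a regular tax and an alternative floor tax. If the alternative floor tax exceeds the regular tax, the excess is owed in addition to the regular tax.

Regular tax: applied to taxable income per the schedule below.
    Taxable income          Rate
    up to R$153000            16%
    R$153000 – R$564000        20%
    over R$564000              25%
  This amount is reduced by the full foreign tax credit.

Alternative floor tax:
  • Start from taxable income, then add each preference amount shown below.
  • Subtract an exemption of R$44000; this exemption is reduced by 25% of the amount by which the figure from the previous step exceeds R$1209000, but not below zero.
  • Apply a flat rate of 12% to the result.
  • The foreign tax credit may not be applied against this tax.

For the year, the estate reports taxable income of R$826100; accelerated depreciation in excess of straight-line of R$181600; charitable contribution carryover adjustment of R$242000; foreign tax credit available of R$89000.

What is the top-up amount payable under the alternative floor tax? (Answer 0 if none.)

Alternative floor tax:
  Adjusted income: R$826100 + R$181600 + R$242000 = R$1249700
  Exemption: R$44000 − 25% × (R$1249700 − R$1209000) = R$44000 − R$10175 = R$33825
  Base: R$1249700 − R$33825 = R$1215875
  R$1215875 × 12% = R$145905

Regular tax:
  R$153000 × 16% = R$24480
  R$411000 × 20% = R$82200
  R$262100 × 25% = R$65525
  → R$172205
  Less foreign tax credit R$89000 → R$83205

Excess of alternative floor tax over regular tax: R$145905 − R$83205 = R$62700.

R$62700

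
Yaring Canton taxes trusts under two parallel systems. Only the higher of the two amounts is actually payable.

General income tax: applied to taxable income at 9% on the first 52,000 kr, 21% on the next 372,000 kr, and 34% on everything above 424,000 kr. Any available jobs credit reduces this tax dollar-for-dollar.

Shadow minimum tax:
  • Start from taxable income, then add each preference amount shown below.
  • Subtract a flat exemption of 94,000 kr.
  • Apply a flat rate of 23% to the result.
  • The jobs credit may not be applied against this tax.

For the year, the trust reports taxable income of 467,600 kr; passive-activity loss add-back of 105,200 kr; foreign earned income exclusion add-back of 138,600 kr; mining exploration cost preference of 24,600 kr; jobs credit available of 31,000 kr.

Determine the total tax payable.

Shadow minimum tax:
  Adjusted income: 467,600 kr + 105,200 kr + 138,600 kr + 24,600 kr = 736,000 kr
  Less exemption 94,000 kr → base 642,000 kr
  642,000 kr × 23% = 147,660 kr

General income tax:
  52,000 kr × 9% = 4,680 kr
  372,000 kr × 21% = 78,120 kr
  43,600 kr × 34% = 14,824 kr
  → 97,624 kr
  Less jobs credit 31,000 kr → 66,624 kr

147,660 kr > 66,624 kr, so the shadow minimum tax is the binding amount.

147,660 kr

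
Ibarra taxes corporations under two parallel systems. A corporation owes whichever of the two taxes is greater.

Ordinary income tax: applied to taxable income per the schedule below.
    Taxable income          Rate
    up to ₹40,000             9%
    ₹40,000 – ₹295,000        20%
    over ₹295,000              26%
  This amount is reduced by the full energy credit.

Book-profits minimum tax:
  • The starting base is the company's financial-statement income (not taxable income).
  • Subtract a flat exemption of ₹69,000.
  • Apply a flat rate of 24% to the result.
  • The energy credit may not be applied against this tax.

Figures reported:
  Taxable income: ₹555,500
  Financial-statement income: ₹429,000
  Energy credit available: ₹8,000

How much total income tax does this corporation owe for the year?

₹114,330

Book-profits minimum tax:
  Base (financial-statement income): ₹429,000
  Less exemption ₹69,000 → base ₹360,000
  ₹360,000 × 24% = ₹86,400

Ordinary income tax:
  ₹40,000 × 9% = ₹3,600
  ₹255,000 × 20% = ₹51,000
  ₹260,500 × 26% = ₹67,730
  → ₹122,330
  Less energy credit ₹8,000 → ₹114,330

₹114,330 > ₹86,400, so the ordinary income tax governs.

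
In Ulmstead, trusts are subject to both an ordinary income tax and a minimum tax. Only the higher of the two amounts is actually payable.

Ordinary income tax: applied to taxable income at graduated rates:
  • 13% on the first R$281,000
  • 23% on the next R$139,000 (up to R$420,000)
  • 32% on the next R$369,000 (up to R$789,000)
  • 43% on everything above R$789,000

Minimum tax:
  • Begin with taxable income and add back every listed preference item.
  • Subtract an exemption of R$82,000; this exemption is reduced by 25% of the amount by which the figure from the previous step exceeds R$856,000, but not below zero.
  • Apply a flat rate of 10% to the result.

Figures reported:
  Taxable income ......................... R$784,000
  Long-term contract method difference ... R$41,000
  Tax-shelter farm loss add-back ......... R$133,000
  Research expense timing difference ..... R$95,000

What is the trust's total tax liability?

R$184,980

Minimum tax:
  Adjusted income: R$784,000 + R$41,000 + R$133,000 + R$95,000 = R$1,053,000
  Exemption: R$82,000 − 25% × (R$1,053,000 − R$856,000) = R$82,000 − R$49,250 = R$32,750
  Base: R$1,053,000 − R$32,750 = R$1,020,250
  R$1,020,250 × 10% = R$102,025

Ordinary income tax:
  R$281,000 × 13% = R$36,530
  R$139,000 × 23% = R$31,970
  R$364,000 × 32% = R$116,480
  → R$184,980

R$184,980 > R$102,025, so the ordinary income tax governs.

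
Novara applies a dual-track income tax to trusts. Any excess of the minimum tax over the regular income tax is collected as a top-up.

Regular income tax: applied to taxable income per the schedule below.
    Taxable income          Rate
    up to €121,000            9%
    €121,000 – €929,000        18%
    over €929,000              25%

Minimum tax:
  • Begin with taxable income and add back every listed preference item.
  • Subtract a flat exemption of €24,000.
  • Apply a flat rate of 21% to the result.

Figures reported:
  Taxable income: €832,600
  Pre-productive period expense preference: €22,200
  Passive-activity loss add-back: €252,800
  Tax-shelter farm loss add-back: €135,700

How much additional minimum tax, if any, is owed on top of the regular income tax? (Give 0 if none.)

€117,075

Regular income tax:
  €121,000 × 9% = €10,890
  €711,600 × 18% = €128,088
  → €138,978

Minimum tax:
  Adjusted income: €832,600 + €22,200 + €252,800 + €135,700 = €1,243,300
  Less exemption €24,000 → base €1,219,300
  €1,219,300 × 21% = €256,053

Excess of minimum tax over regular income tax: €256,053 − €138,978 = €117,075.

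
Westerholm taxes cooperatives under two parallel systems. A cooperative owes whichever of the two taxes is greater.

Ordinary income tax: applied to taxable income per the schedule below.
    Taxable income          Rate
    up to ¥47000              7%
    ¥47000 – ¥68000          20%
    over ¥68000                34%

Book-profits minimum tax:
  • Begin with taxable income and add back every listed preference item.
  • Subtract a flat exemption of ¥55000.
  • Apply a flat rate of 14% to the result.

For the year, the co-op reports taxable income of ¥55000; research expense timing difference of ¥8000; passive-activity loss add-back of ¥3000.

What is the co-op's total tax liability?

¥4890

Ordinary income tax:
  ¥47000 × 7% = ¥3290
  ¥8000 × 20% = ¥1600
  → ¥4890

Book-profits minimum tax:
  Adjusted income: ¥55000 + ¥8000 + ¥3000 = ¥66000
  Less exemption ¥55000 → base ¥11000
  ¥11000 × 14% = ¥1540

¥4890 > ¥1540, so the ordinary income tax governs.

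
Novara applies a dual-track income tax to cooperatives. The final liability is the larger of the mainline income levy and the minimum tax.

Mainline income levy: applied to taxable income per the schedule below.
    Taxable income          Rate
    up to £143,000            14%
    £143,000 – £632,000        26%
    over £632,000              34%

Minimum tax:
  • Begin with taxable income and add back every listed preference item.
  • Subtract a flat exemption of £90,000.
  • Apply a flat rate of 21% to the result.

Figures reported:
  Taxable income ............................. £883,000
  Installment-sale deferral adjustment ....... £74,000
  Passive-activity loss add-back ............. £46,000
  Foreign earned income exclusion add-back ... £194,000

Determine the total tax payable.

£232,500

Minimum tax:
  Adjusted income: £883,000 + £74,000 + £46,000 + £194,000 = £1,197,000
  Less exemption £90,000 → base £1,107,000
  £1,107,000 × 21% = £232,470

Mainline income levy:
  £143,000 × 14% = £20,020
  £489,000 × 26% = £127,140
  £251,000 × 34% = £85,340
  → £232,500

£232,500 > £232,470, so the mainline income levy governs.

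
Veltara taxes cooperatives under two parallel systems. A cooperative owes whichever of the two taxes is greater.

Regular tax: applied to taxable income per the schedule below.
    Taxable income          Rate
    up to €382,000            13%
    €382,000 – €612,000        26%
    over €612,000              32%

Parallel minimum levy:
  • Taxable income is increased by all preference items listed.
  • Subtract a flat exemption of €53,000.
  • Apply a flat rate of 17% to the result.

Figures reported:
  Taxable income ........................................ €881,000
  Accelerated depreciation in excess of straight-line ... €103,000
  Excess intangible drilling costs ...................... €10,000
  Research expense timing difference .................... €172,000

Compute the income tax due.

€195,540

Regular tax:
  €382,000 × 13% = €49,660
  €230,000 × 26% = €59,800
  €269,000 × 32% = €86,080
  → €195,540

Parallel minimum levy:
  Adjusted income: €881,000 + €103,000 + €10,000 + €172,000 = €1,166,000
  Less exemption €53,000 → base €1,113,000
  €1,113,000 × 17% = €189,210

€195,540 > €189,210, so the regular tax governs.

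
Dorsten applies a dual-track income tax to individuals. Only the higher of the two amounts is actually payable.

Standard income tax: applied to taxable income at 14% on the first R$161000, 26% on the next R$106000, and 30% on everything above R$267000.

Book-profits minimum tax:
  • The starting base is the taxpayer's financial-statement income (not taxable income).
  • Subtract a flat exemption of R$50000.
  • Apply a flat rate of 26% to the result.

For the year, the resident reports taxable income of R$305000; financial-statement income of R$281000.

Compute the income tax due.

Book-profits minimum tax:
  Base (financial-statement income): R$281000
  Less exemption R$50000 → base R$231000
  R$231000 × 26% = R$60060

Standard income tax:
  R$161000 × 14% = R$22540
  R$106000 × 26% = R$27560
  R$38000 × 30% = R$11400
  → R$61500

R$61500 > R$60060, so the standard income tax governs.

R$61500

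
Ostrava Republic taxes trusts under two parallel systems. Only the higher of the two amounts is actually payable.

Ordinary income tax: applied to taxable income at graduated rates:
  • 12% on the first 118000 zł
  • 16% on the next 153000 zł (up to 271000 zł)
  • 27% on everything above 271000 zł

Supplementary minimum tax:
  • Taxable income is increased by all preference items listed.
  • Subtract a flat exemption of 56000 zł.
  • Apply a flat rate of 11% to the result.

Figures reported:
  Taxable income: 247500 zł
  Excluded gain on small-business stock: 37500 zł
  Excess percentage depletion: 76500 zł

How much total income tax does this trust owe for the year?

Supplementary minimum tax:
  Adjusted income: 247500 zł + 37500 zł + 76500 zł = 361500 zł
  Less exemption 56000 zł → base 305500 zł
  305500 zł × 11% = 33605 zł

Ordinary income tax:
  118000 zł × 12% = 14160 zł
  129500 zł × 16% = 20720 zł
  → 34880 zł

34880 zł > 33605 zł, so the ordinary income tax governs.

34880 zł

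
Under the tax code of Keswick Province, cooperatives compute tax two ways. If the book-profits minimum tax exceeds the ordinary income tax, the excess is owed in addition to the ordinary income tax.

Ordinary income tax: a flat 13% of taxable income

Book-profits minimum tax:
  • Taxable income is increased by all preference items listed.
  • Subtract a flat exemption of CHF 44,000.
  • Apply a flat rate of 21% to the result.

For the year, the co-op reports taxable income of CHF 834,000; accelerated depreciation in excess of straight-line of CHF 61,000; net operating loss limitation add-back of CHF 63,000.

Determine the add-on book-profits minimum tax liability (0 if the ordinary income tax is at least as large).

Ordinary income tax:
  CHF 834,000 × 13% = CHF 108,420

Book-profits minimum tax:
  Adjusted income: CHF 834,000 + CHF 61,000 + CHF 63,000 = CHF 958,000
  Less exemption CHF 44,000 → base CHF 914,000
  CHF 914,000 × 21% = CHF 191,940

Excess of book-profits minimum tax over ordinary income tax: CHF 191,940 − CHF 108,420 = CHF 83,520.

CHF 83,520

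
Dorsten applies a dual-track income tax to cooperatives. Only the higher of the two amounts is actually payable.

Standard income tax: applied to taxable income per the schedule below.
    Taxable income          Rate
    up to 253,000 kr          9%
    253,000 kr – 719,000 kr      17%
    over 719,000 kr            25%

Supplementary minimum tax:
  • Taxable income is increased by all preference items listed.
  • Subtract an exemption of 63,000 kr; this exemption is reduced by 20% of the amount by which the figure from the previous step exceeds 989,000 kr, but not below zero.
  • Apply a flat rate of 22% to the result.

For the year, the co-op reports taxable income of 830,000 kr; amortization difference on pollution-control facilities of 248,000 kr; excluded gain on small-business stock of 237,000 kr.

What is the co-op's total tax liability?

289,300 kr

Supplementary minimum tax:
  Adjusted income: 830,000 kr + 248,000 kr + 237,000 kr = 1,315,000 kr
  Exemption: 20% × (1,315,000 kr − 989,000 kr) = 65,200 kr ≥ 63,000 kr, so the exemption is fully phased out
  Base: 1,315,000 kr − 0 kr = 1,315,000 kr
  1,315,000 kr × 22% = 289,300 kr

Standard income tax:
  253,000 kr × 9% = 22,770 kr
  466,000 kr × 17% = 79,220 kr
  111,000 kr × 25% = 27,750 kr
  → 129,740 kr

289,300 kr > 129,740 kr, so the supplementary minimum tax is the binding amount.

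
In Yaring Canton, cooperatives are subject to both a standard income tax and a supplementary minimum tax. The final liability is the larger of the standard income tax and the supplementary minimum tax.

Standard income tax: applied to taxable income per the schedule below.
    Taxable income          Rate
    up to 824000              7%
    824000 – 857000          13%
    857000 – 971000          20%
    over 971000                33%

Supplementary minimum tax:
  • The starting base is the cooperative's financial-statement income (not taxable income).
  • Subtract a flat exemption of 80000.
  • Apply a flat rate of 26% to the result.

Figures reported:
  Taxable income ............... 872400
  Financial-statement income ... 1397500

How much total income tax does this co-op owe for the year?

Supplementary minimum tax:
  Base (financial-statement income): 1397500
  Less exemption 80000 → base 1317500
  1317500 × 26% = 342550

Standard income tax:
  824000 × 7% = 57680
  33000 × 13% = 4290
  15400 × 20% = 3080
  → 65050

342550 > 65050, so the supplementary minimum tax is the binding amount.

342550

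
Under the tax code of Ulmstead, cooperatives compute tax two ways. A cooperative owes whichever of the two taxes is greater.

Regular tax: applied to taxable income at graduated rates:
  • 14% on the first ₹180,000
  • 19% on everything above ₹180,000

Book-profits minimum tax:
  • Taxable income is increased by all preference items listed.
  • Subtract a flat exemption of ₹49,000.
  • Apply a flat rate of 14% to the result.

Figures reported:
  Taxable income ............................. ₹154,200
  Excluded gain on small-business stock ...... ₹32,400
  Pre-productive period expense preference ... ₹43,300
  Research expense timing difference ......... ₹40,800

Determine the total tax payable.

₹31,038

Regular tax:
  ₹154,200 × 14% = ₹21,588

Book-profits minimum tax:
  Adjusted income: ₹154,200 + ₹32,400 + ₹43,300 + ₹40,800 = ₹270,700
  Less exemption ₹49,000 → base ₹221,700
  ₹221,700 × 14% = ₹31,038

₹31,038 > ₹21,588, so the book-profits minimum tax is the binding amount.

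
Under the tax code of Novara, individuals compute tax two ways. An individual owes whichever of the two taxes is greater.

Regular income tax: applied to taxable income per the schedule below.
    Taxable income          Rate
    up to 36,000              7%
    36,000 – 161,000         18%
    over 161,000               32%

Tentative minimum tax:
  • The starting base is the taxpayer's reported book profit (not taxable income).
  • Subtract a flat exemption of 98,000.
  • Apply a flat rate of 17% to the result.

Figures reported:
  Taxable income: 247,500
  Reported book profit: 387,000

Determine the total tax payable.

Regular income tax:
  36,000 × 7% = 2,520
  125,000 × 18% = 22,500
  86,500 × 32% = 27,680
  → 52,700

Tentative minimum tax:
  Base (reported book profit): 387,000
  Less exemption 98,000 → base 289,000
  289,000 × 17% = 49,130

52,700 > 49,130, so the regular income tax governs.

52,700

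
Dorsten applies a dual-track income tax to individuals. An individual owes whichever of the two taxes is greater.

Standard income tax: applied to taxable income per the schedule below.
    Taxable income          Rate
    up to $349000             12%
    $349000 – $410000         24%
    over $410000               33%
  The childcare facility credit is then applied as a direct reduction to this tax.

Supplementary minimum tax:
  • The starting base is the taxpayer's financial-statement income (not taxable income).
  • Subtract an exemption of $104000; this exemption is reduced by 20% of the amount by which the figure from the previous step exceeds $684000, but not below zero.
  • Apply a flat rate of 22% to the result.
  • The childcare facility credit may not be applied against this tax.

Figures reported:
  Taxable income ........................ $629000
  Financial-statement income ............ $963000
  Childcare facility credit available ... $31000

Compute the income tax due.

$201256

Supplementary minimum tax:
  Base (financial-statement income): $963000
  Exemption: $104000 − 20% × ($963000 − $684000) = $104000 − $55800 = $48200
  Base: $963000 − $48200 = $914800
  $914800 × 22% = $201256

Standard income tax:
  $349000 × 12% = $41880
  $61000 × 24% = $14640
  $219000 × 33% = $72270
  → $128790
  Less childcare facility credit $31000 → $97790

$201256 > $97790, so the supplementary minimum tax is the binding amount.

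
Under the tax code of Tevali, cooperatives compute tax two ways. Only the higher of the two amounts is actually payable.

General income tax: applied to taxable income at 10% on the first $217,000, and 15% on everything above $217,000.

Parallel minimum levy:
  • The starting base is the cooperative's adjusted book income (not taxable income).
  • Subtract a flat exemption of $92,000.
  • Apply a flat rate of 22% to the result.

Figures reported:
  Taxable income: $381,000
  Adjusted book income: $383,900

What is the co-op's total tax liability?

Parallel minimum levy:
  Base (adjusted book income): $383,900
  Less exemption $92,000 → base $291,900
  $291,900 × 22% = $64,218

General income tax:
  $217,000 × 10% = $21,700
  $164,000 × 15% = $24,600
  → $46,300

$64,218 > $46,300, so the parallel minimum levy is the binding amount.

$64,218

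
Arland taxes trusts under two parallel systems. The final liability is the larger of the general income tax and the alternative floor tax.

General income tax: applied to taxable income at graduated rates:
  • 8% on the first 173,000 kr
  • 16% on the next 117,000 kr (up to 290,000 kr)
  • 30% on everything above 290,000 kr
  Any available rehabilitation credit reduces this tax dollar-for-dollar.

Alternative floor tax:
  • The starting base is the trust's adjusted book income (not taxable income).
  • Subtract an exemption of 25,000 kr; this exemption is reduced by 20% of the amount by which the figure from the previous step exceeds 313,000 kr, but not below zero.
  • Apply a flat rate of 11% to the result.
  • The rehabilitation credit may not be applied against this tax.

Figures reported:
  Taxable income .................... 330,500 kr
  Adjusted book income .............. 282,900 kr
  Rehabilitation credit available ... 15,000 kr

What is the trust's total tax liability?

29,710 kr

Alternative floor tax:
  Base (adjusted book income): 282,900 kr
  Exemption: 282,900 kr ≤ 313,000 kr, so full 25,000 kr applies
  Base: 282,900 kr − 25,000 kr = 257,900 kr
  257,900 kr × 11% = 28,369 kr

General income tax:
  173,000 kr × 8% = 13,840 kr
  117,000 kr × 16% = 18,720 kr
  40,500 kr × 30% = 12,150 kr
  → 44,710 kr
  Less rehabilitation credit 15,000 kr → 29,710 kr

29,710 kr > 28,369 kr, so the general income tax governs.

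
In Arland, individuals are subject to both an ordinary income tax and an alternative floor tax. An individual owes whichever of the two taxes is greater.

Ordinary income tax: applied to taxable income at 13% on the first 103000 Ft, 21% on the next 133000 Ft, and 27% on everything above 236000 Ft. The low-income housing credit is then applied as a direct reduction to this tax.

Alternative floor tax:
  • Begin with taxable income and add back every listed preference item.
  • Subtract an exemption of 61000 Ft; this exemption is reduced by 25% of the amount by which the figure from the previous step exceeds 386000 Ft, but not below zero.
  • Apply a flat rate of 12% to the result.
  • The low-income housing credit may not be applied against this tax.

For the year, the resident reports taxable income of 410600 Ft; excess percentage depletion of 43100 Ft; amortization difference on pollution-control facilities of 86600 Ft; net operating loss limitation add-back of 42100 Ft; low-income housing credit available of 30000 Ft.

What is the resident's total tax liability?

Alternative floor tax:
  Adjusted income: 410600 Ft + 43100 Ft + 86600 Ft + 42100 Ft = 582400 Ft
  Exemption: 61000 Ft − 25% × (582400 Ft − 386000 Ft) = 61000 Ft − 49100 Ft = 11900 Ft
  Base: 582400 Ft − 11900 Ft = 570500 Ft
  570500 Ft × 12% = 68460 Ft

Ordinary income tax:
  103000 Ft × 13% = 13390 Ft
  133000 Ft × 21% = 27930 Ft
  174600 Ft × 27% = 47142 Ft
  → 88462 Ft
  Less low-income housing credit 30000 Ft → 58462 Ft

68460 Ft > 58462 Ft, so the alternative floor tax is the binding amount.

68460 Ft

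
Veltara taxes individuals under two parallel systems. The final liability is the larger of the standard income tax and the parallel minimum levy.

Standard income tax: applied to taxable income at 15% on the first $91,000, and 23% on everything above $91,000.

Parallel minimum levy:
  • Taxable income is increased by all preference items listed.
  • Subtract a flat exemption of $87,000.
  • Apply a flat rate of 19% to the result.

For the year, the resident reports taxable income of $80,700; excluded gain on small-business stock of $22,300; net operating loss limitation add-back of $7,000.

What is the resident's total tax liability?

Parallel minimum levy:
  Adjusted income: $80,700 + $22,300 + $7,000 = $110,000
  Less exemption $87,000 → base $23,000
  $23,000 × 19% = $4,370

Standard income tax:
  $80,700 × 15% = $12,105

$12,105 > $4,370, so the standard income tax governs.

$12,105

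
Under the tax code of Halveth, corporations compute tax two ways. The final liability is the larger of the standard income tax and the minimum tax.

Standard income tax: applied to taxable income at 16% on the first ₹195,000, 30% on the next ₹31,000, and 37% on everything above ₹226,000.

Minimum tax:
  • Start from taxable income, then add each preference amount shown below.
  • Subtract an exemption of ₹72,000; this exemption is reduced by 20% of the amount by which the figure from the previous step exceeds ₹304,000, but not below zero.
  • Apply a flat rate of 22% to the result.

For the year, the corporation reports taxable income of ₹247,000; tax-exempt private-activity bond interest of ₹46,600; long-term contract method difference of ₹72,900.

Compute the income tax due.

Standard income tax:
  ₹195,000 × 16% = ₹31,200
  ₹31,000 × 30% = ₹9,300
  ₹21,000 × 37% = ₹7,770
  → ₹48,270

Minimum tax:
  Adjusted income: ₹247,000 + ₹46,600 + ₹72,900 = ₹366,500
  Exemption: ₹72,000 − 20% × (₹366,500 − ₹304,000) = ₹72,000 − ₹12,500 = ₹59,500
  Base: ₹366,500 − ₹59,500 = ₹307,000
  ₹307,000 × 22% = ₹67,540

₹67,540 > ₹48,270, so the minimum tax is the binding amount.

₹67,540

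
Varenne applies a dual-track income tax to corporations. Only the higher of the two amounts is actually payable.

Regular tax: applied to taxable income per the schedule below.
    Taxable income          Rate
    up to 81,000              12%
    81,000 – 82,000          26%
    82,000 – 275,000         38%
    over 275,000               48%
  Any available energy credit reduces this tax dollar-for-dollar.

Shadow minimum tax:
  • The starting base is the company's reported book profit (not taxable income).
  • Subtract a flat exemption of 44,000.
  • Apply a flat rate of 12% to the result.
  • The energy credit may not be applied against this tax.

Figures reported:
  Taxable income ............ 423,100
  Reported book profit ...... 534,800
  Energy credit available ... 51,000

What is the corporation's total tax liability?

103,408

Shadow minimum tax:
  Base (reported book profit): 534,800
  Less exemption 44,000 → base 490,800
  490,800 × 12% = 58,896

Regular tax:
  81,000 × 12% = 9,720
  1,000 × 26% = 260
  193,000 × 38% = 73,340
  148,100 × 48% = 71,088
  → 154,408
  Less energy credit 51,000 → 103,408

103,408 > 58,896, so the regular tax governs.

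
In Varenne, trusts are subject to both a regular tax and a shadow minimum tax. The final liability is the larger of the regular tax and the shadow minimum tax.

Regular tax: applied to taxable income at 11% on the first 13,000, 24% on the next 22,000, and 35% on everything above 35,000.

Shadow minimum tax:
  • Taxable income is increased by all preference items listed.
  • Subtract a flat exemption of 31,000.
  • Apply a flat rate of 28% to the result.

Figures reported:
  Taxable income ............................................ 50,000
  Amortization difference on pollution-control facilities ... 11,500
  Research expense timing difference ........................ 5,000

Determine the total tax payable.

11,960

Regular tax:
  13,000 × 11% = 1,430
  22,000 × 24% = 5,280
  15,000 × 35% = 5,250
  → 11,960

Shadow minimum tax:
  Adjusted income: 50,000 + 11,500 + 5,000 = 66,500
  Less exemption 31,000 → base 35,500
  35,500 × 28% = 9,940

11,960 > 9,940, so the regular tax governs.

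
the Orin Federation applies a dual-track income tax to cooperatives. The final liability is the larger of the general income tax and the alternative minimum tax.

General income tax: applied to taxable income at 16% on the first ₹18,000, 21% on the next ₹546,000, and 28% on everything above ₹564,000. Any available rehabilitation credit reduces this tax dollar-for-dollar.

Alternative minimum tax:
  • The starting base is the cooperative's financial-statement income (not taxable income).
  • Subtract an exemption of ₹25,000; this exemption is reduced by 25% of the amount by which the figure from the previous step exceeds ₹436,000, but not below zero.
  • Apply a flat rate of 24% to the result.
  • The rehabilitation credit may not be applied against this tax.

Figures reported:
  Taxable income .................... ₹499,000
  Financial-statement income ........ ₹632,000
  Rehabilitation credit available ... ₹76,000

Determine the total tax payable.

Alternative minimum tax:
  Base (financial-statement income): ₹632,000
  Exemption: 25% × (₹632,000 − ₹436,000) = ₹49,000 ≥ ₹25,000, so the exemption is fully phased out
  Base: ₹632,000 − ₹0 = ₹632,000
  ₹632,000 × 24% = ₹151,680

General income tax:
  ₹18,000 × 16% = ₹2,880
  ₹481,000 × 21% = ₹101,010
  → ₹103,890
  Less rehabilitation credit ₹76,000 → ₹27,890

₹151,680 > ₹27,890, so the alternative minimum tax is the binding amount.

₹151,680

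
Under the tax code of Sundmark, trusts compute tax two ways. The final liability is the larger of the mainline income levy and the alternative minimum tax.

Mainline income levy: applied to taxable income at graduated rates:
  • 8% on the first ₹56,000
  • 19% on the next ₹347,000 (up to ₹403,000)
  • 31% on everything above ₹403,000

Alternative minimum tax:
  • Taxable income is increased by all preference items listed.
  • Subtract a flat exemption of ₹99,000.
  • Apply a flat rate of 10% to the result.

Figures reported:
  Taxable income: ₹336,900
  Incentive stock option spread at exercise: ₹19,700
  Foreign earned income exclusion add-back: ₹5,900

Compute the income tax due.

Alternative minimum tax:
  Adjusted income: ₹336,900 + ₹19,700 + ₹5,900 = ₹362,500
  Less exemption ₹99,000 → base ₹263,500
  ₹263,500 × 10% = ₹26,350

Mainline income levy:
  ₹56,000 × 8% = ₹4,480
  ₹280,900 × 19% = ₹53,371
  → ₹57,851

₹57,851 > ₹26,350, so the mainline income levy governs.

₹57,851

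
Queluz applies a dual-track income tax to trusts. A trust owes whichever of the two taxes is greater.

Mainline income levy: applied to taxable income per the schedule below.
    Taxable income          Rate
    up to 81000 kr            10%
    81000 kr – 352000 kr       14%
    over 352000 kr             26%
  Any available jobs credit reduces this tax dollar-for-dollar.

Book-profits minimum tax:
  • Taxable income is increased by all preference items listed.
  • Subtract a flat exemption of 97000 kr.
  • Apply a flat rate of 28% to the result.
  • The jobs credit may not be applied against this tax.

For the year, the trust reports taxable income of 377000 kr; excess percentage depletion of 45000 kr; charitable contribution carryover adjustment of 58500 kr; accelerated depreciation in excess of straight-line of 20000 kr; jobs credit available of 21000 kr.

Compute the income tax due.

Book-profits minimum tax:
  Adjusted income: 377000 kr + 45000 kr + 58500 kr + 20000 kr = 500500 kr
  Less exemption 97000 kr → base 403500 kr
  403500 kr × 28% = 112980 kr

Mainline income levy:
  81000 kr × 10% = 8100 kr
  271000 kr × 14% = 37940 kr
  25000 kr × 26% = 6500 kr
  → 52540 kr
  Less jobs credit 21000 kr → 31540 kr

112980 kr > 31540 kr, so the book-profits minimum tax is the binding amount.

112980 kr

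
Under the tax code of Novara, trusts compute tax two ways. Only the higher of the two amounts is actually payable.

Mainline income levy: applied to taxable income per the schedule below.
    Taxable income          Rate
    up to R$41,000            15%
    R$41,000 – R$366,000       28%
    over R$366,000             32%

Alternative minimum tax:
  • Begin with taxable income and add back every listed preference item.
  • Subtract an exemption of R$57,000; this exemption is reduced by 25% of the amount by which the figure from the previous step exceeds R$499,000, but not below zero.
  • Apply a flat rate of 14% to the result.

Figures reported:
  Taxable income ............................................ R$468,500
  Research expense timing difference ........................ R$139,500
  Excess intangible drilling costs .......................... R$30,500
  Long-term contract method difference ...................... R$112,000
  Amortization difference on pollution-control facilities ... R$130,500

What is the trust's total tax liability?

R$129,950

Alternative minimum tax:
  Adjusted income: R$468,500 + R$139,500 + R$30,500 + R$112,000 + R$130,500 = R$881,000
  Exemption: 25% × (R$881,000 − R$499,000) = R$95,500 ≥ R$57,000, so the exemption is fully phased out
  Base: R$881,000 − R$0 = R$881,000
  R$881,000 × 14% = R$123,340

Mainline income levy:
  R$41,000 × 15% = R$6,150
  R$325,000 × 28% = R$91,000
  R$102,500 × 32% = R$32,800
  → R$129,950

R$129,950 > R$123,340, so the mainline income levy governs.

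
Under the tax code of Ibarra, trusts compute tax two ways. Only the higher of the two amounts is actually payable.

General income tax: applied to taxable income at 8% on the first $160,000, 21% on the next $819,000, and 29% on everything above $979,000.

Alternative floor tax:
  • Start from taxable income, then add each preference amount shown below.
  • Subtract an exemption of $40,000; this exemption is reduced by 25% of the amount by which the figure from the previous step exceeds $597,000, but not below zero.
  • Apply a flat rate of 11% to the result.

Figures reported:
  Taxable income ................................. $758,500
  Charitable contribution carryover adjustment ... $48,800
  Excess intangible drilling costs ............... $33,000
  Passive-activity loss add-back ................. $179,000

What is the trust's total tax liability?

General income tax:
  $160,000 × 8% = $12,800
  $598,500 × 21% = $125,685
  → $138,485

Alternative floor tax:
  Adjusted income: $758,500 + $48,800 + $33,000 + $179,000 = $1,019,300
  Exemption: 25% × ($1,019,300 − $597,000) = $105,575 ≥ $40,000, so the exemption is fully phased out
  Base: $1,019,300 − $0 = $1,019,300
  $1,019,300 × 11% = $112,123

$138,485 > $112,123, so the general income tax governs.

$138,485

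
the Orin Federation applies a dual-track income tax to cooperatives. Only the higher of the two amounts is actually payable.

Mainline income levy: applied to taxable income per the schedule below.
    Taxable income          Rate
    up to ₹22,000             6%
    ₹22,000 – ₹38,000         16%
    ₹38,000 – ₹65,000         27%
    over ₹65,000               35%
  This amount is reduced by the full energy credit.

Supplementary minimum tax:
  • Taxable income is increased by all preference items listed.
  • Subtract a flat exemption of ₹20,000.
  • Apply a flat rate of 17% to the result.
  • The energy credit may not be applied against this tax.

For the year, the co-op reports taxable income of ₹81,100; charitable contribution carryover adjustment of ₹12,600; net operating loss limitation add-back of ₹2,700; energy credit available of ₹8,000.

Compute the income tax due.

₹12,988

Supplementary minimum tax:
  Adjusted income: ₹81,100 + ₹12,600 + ₹2,700 = ₹96,400
  Less exemption ₹20,000 → base ₹76,400
  ₹76,400 × 17% = ₹12,988

Mainline income levy:
  ₹22,000 × 6% = ₹1,320
  ₹16,000 × 16% = ₹2,560
  ₹27,000 × 27% = ₹7,290
  ₹16,100 × 35% = ₹5,635
  → ₹16,805
  Less energy credit ₹8,000 → ₹8,805

₹12,988 > ₹8,805, so the supplementary minimum tax is the binding amount.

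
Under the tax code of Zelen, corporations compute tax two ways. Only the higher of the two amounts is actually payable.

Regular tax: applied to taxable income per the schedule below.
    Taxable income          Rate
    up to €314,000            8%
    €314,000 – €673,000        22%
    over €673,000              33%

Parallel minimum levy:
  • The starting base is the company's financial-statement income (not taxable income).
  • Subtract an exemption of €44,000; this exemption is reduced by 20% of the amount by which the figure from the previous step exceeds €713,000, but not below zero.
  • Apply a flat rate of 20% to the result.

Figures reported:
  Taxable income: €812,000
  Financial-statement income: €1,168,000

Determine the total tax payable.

€233,600

Parallel minimum levy:
  Base (financial-statement income): €1,168,000
  Exemption: 20% × (€1,168,000 − €713,000) = €91,000 ≥ €44,000, so the exemption is fully phased out
  Base: €1,168,000 − €0 = €1,168,000
  €1,168,000 × 20% = €233,600

Regular tax:
  €314,000 × 8% = €25,120
  €359,000 × 22% = €78,980
  €139,000 × 33% = €45,870
  → €149,970

€233,600 > €149,970, so the parallel minimum levy is the binding amount.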